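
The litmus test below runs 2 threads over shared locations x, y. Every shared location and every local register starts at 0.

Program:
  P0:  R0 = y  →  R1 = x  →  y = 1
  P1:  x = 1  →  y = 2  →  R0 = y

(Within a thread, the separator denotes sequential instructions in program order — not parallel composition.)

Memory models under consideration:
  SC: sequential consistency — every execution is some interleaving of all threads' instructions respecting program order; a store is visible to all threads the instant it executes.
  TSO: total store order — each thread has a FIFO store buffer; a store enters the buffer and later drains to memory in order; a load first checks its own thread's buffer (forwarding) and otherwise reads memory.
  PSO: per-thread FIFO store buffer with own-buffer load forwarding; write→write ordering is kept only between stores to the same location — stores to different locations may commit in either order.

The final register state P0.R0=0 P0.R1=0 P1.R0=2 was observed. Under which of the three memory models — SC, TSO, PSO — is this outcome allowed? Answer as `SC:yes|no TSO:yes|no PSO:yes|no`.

SC:yes TSO:yes PSO:yes

outcome vector order: (P0.R0,P0.R1,P1.R0)
under SC → 0/0/1; 0/0/2; 0/1/1; 0/1/2; 2/1/1; 2/1/2
under TSO → 0/0/1; 0/0/2; 0/1/1; 0/1/2; 2/1/1; 2/1/2
under PSO → 0/0/1; 0/0/2; 0/1/1; 0/1/2; 2/0/1; 2/0/2; 2/1/1; 2/1/2
target 0/0/2 ∈ {SC,TSO,PSO}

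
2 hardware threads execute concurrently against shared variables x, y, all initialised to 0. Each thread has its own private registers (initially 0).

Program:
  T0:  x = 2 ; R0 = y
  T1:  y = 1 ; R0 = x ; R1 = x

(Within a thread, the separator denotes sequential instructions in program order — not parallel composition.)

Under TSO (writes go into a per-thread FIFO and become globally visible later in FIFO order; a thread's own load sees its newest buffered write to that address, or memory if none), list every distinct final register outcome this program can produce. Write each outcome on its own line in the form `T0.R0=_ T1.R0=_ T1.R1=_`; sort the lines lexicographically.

T0.R0=0 T1.R0=0 T1.R1=0
T0.R0=0 T1.R0=0 T1.R1=2
T0.R0=0 T1.R0=2 T1.R1=2
T0.R0=1 T1.R0=0 T1.R1=0
T0.R0=1 T1.R0=0 T1.R1=2
T0.R0=1 T1.R0=2 T1.R1=2

outcome vector order: (T0.R0,T1.R0,T1.R1)
|TSO outcomes| = 6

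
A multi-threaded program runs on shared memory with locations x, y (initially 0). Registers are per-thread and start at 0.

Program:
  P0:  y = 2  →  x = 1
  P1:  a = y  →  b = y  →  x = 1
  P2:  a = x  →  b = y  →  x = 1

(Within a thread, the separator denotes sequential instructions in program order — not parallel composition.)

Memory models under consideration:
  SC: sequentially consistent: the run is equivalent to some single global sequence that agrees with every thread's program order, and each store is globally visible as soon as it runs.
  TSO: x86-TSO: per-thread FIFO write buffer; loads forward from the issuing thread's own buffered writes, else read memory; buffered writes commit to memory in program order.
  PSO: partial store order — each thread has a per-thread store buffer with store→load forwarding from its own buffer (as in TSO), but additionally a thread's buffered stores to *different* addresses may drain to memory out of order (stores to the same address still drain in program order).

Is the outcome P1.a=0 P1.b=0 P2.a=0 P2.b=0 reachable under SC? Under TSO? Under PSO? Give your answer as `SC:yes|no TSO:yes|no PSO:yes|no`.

outcome vector order: (P1.a,P1.b,P2.a,P2.b)
under SC → (0,0,0,0), (0,0,0,2), (0,0,1,0), (0,0,1,2), (0,2,0,0), (0,2,0,2), (0,2,1,2), (2,2,0,0), (2,2,0,2), (2,2,1,2)
under TSO → (0,0,0,0), (0,0,0,2), (0,0,1,0), (0,0,1,2), (0,2,0,0), (0,2,0,2), (0,2,1,2), (2,2,0,0), (2,2,0,2), (2,2,1,2)
under PSO → (0,0,0,0), (0,0,0,2), (0,0,1,0), (0,0,1,2), (0,2,0,0), (0,2,0,2), (0,2,1,0), (0,2,1,2), (2,2,0,0), (2,2,0,2), (2,2,1,0), (2,2,1,2)
target (0,0,0,0) ∈ {SC,TSO,PSO}

SC:yes TSO:yes PSO:yes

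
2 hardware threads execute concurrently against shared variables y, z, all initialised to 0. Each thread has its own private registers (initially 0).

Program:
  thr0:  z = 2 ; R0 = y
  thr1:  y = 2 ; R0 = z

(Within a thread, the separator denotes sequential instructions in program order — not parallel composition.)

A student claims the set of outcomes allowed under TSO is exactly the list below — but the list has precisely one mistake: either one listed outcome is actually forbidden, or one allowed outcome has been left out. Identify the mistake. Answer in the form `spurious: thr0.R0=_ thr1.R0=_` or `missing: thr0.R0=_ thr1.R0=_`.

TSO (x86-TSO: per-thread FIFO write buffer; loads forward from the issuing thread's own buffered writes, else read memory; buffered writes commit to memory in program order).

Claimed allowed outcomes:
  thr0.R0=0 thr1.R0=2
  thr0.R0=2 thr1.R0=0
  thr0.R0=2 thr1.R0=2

outcome vector order: (thr0.R0,thr1.R0)
TSO: 4 outcomes — {(0,0), (0,2), (2,0), (2,2)}
TSO∖claimed = {(0,0)}

missing: thr0.R0=0 thr1.R0=0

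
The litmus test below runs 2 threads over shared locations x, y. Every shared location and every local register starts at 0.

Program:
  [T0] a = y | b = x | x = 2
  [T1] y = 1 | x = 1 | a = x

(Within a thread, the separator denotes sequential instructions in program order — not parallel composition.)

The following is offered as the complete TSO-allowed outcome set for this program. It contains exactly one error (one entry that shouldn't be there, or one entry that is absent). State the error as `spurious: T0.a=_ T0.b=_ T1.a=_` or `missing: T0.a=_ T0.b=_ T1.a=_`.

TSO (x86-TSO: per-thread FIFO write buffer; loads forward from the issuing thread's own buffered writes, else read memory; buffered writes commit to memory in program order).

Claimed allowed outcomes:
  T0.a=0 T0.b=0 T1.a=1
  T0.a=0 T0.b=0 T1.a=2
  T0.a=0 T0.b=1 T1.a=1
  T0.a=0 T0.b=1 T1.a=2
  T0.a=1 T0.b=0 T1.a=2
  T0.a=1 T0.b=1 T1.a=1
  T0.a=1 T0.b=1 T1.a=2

outcome vector order: (T0.a,T0.b,T1.a)
TSO (8): 0/0/1, 0/0/2, 0/1/1, 0/1/2, 1/0/1, 1/0/2, 1/1/1, 1/1/2
TSO∖claimed = {1/0/1}

missing: T0.a=1 T0.b=0 T1.a=1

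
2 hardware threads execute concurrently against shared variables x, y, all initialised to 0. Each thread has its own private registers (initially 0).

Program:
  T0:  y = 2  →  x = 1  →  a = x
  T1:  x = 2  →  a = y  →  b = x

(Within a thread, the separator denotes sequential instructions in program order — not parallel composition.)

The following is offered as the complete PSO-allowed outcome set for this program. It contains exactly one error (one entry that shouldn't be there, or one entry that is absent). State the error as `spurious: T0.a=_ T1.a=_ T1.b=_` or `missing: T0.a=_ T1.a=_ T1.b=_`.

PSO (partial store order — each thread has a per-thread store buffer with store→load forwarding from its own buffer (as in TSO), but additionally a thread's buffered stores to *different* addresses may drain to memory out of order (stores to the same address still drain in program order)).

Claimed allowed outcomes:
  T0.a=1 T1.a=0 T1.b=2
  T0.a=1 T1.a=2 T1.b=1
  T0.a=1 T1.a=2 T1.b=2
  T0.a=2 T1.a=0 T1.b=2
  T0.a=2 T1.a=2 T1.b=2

outcome vector order: (T0.a,T1.a,T1.b)
PSO: 6 outcomes — {1/0/1; 1/0/2; 1/2/1; 1/2/2; 2/0/2; 2/2/2}
PSO∖claimed = {1/0/1}

missing: T0.a=1 T1.a=0 T1.b=1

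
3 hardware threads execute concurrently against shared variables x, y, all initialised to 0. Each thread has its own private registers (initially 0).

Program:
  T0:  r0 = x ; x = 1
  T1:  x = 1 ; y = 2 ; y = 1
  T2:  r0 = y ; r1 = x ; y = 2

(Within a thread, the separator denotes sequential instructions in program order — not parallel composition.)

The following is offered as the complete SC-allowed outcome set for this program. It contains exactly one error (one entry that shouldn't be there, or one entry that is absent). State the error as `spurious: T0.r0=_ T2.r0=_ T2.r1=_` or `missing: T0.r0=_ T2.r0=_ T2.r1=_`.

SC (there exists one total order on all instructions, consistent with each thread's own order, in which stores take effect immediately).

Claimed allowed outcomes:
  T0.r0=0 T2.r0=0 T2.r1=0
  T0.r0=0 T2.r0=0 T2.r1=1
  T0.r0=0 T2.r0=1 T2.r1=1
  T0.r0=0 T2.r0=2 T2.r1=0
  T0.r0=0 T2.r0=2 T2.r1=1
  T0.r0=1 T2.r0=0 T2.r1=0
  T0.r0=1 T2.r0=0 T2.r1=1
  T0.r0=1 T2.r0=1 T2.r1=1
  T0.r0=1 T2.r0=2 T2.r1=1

spurious: T0.r0=0 T2.r0=2 T2.r1=0

outcome vector order: (T0.r0,T2.r0,T2.r1)
SC: 8 outcomes — {(0,0,0) (0,0,1) (0,1,1) (0,2,1) (1,0,0) (1,0,1) (1,1,1) (1,2,1)}
claimed∖SC = {(0,2,0)}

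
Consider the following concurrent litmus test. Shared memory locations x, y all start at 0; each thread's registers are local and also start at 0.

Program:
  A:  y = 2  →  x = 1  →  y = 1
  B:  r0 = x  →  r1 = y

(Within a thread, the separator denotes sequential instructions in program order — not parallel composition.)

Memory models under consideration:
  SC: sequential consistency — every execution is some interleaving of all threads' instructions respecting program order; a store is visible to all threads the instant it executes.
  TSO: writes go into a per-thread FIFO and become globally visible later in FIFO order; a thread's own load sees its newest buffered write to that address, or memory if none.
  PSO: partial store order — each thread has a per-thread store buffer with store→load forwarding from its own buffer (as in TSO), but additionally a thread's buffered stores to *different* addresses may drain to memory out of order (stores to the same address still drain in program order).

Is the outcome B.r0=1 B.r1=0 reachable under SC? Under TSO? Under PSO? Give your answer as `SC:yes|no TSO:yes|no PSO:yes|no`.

SC:no TSO:no PSO:yes

outcome vector order: (B.r0,B.r1)
under SC → <0 0> <0 1> <0 2> <1 1> <1 2>
under TSO → <0 0> <0 1> <0 2> <1 1> <1 2>
under PSO → <0 0> <0 1> <0 2> <1 0> <1 1> <1 2>
target <1 0> ∈ {PSO}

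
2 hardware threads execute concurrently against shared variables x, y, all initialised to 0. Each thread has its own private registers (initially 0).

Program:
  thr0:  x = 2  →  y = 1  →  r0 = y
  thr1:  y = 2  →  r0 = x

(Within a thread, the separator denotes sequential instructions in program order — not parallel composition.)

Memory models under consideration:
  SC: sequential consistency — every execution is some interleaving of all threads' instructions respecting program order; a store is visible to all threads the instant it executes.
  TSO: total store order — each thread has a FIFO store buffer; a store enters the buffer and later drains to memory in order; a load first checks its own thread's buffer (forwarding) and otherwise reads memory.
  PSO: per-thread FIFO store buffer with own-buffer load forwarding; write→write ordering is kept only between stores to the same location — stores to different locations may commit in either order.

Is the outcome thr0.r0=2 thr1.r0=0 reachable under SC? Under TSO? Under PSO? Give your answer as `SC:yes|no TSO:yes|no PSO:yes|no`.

outcome vector order: (thr0.r0,thr1.r0)
[SC] allowed = {<1 0>; <1 2>; <2 2>}
[TSO] allowed = {<1 0>; <1 2>; <2 0>; <2 2>}
[PSO] allowed = {<1 0>; <1 2>; <2 0>; <2 2>}
target <2 0> ∈ {TSO,PSO}

SC:no TSO:yes PSO:yes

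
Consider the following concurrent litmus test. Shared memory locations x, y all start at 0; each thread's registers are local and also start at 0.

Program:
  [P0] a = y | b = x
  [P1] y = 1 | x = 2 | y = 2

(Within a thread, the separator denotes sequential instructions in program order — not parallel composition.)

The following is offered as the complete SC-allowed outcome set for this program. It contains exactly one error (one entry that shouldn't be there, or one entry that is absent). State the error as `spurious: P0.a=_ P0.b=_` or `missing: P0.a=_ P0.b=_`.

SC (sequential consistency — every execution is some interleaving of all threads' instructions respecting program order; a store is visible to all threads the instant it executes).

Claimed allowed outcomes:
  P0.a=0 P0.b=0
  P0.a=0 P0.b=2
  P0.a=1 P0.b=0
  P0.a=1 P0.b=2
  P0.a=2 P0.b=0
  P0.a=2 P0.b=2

spurious: P0.a=2 P0.b=0

outcome vector order: (P0.a,P0.b)
under SC → (0,0); (0,2); (1,0); (1,2); (2,2)
claimed∖SC = {(2,0)}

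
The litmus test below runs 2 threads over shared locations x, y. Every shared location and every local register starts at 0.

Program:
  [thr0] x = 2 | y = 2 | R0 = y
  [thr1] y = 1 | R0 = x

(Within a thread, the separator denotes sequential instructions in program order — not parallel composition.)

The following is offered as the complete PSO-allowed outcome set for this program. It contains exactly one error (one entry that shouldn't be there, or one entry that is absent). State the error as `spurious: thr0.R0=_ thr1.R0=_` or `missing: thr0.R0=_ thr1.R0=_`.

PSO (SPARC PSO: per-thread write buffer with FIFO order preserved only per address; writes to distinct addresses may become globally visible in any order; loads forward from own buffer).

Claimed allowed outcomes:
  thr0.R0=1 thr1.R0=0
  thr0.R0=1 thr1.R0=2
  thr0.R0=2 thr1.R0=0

outcome vector order: (thr0.R0,thr1.R0)
PSO (4): <1 0> <1 2> <2 0> <2 2>
PSO∖claimed = {<2 2>}

missing: thr0.R0=2 thr1.R0=2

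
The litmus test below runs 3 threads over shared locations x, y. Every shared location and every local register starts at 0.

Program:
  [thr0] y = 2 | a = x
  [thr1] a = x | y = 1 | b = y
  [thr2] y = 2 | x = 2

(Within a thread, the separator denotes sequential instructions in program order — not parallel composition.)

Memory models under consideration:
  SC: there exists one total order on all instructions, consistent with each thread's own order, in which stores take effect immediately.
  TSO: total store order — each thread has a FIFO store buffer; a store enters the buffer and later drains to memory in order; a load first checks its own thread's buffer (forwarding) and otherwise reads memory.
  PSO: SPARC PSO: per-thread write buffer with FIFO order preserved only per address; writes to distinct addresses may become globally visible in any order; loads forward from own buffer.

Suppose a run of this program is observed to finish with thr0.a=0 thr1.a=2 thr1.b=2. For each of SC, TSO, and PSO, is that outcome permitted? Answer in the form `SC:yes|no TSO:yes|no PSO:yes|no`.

SC:no TSO:yes PSO:yes

outcome vector order: (thr0.a,thr1.a,thr1.b)
SC (7): (0,0,1) (0,0,2) (0,2,1) (2,0,1) (2,0,2) (2,2,1) (2,2,2)
TSO (8): (0,0,1) (0,0,2) (0,2,1) (0,2,2) (2,0,1) (2,0,2) (2,2,1) (2,2,2)
PSO (8): (0,0,1) (0,0,2) (0,2,1) (0,2,2) (2,0,1) (2,0,2) (2,2,1) (2,2,2)
target (0,2,2) ∈ {TSO,PSO}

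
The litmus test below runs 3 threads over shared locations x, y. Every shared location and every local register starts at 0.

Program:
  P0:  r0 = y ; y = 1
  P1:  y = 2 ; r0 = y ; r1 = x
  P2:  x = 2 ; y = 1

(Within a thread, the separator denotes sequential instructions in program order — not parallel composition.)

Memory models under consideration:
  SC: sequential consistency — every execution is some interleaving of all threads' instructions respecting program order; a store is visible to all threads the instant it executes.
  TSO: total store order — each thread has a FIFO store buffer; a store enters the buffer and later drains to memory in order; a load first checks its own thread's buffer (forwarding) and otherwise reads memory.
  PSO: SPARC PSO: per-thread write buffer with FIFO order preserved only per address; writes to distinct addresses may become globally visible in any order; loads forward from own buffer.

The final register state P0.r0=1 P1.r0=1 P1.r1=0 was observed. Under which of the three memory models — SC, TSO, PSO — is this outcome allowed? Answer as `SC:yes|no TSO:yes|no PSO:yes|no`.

SC:no TSO:no PSO:yes

outcome vector order: (P0.r0,P1.r0,P1.r1)
[SC] allowed = {010; 012; 020; 022; 112; 120; 122; 210; 212; 220; 222}
[TSO] allowed = {010; 012; 020; 022; 112; 120; 122; 210; 212; 220; 222}
[PSO] allowed = {010; 012; 020; 022; 110; 112; 120; 122; 210; 212; 220; 222}
target 110 ∈ {PSO}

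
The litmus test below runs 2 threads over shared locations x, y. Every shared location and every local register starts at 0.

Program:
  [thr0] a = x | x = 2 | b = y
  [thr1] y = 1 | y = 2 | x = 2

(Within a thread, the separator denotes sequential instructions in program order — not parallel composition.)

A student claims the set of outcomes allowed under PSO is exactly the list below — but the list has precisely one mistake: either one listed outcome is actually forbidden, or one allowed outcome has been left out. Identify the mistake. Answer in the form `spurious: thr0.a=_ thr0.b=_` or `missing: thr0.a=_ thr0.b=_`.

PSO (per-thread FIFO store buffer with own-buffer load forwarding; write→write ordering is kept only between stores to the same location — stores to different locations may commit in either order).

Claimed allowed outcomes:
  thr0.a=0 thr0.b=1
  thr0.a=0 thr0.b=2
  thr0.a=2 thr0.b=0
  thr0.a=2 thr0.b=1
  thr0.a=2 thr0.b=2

missing: thr0.a=0 thr0.b=0

outcome vector order: (thr0.a,thr0.b)
[PSO] allowed = {00; 01; 02; 20; 21; 22}
PSO∖claimed = {00}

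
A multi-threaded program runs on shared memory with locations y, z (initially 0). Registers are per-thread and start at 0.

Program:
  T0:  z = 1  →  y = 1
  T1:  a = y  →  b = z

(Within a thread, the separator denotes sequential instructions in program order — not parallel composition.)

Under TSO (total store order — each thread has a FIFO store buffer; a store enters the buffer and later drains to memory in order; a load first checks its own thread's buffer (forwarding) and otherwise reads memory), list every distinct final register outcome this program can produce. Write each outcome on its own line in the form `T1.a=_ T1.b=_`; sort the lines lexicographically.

T1.a=0 T1.b=0
T1.a=0 T1.b=1
T1.a=1 T1.b=1

outcome vector order: (T1.a,T1.b)
|TSO outcomes| = 3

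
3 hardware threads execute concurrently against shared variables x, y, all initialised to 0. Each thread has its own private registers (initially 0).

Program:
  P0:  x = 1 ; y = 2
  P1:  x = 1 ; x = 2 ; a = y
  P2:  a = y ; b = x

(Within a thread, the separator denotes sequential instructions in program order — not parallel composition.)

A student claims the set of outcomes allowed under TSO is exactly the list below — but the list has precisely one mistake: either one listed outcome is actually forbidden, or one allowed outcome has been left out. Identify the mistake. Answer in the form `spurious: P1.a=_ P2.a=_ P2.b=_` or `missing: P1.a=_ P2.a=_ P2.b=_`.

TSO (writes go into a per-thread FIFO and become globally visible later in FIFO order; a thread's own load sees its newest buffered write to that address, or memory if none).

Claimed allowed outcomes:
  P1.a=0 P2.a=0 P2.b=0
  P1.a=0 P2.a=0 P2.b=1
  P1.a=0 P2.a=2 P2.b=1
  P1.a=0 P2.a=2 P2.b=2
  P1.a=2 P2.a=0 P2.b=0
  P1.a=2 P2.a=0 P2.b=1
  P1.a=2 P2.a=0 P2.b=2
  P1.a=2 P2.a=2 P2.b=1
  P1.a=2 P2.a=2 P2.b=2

missing: P1.a=0 P2.a=0 P2.b=2

outcome vector order: (P1.a,P2.a,P2.b)
TSO: 10 outcomes — {0/0/0 0/0/1 0/0/2 0/2/1 0/2/2 2/0/0 2/0/1 2/0/2 2/2/1 2/2/2}
TSO∖claimed = {0/0/2}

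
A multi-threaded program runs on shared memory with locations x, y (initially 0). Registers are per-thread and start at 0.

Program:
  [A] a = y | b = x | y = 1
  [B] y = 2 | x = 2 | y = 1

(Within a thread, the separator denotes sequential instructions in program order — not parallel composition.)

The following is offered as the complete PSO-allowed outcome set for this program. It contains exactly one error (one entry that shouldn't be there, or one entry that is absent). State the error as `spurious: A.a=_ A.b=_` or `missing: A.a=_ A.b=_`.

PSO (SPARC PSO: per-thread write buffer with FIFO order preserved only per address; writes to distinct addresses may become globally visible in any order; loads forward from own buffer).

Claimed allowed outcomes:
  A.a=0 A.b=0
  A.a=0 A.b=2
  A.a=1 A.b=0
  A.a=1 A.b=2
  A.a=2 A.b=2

outcome vector order: (A.a,A.b)
PSO (6): <0 0>, <0 2>, <1 0>, <1 2>, <2 0>, <2 2>
PSO∖claimed = {<2 0>}

missing: A.a=2 A.b=0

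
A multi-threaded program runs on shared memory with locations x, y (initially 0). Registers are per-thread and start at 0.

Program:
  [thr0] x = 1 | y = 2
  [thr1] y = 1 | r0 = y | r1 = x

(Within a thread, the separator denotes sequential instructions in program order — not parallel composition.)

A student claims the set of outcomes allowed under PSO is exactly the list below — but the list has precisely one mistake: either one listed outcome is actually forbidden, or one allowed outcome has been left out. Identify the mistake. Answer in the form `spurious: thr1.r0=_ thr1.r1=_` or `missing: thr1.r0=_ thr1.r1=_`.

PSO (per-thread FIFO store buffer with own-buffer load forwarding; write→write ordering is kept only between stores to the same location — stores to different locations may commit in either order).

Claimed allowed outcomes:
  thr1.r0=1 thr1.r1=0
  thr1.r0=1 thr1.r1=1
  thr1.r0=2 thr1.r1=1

missing: thr1.r0=2 thr1.r1=0

outcome vector order: (thr1.r0,thr1.r1)
PSO: 4 outcomes — {1/0; 1/1; 2/0; 2/1}
PSO∖claimed = {2/0}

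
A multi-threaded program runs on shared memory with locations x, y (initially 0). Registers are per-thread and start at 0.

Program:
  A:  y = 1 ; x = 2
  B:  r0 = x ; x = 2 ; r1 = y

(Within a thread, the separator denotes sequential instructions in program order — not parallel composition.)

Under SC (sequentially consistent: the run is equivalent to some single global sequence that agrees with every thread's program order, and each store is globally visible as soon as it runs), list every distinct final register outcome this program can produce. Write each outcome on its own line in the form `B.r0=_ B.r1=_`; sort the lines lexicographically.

B.r0=0 B.r1=0
B.r0=0 B.r1=1
B.r0=2 B.r1=1

outcome vector order: (B.r0,B.r1)
|SC outcomes| = 3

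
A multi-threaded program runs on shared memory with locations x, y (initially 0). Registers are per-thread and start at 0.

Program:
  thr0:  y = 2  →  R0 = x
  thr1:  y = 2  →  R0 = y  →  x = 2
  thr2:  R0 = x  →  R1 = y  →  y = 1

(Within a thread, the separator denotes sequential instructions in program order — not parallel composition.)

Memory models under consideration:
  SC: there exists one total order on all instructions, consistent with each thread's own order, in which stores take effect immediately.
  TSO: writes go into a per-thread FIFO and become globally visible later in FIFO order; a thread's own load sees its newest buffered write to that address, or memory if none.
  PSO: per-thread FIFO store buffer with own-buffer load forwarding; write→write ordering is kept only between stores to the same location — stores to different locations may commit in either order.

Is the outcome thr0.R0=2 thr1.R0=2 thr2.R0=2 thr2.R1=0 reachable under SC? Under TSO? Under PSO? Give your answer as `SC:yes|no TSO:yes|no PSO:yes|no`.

outcome vector order: (thr0.R0,thr1.R0,thr2.R0,thr2.R1)
under SC → 0100 0102 0200 0202 0222 2100 2102 2200 2202 2222
under TSO → 0100 0102 0200 0202 0222 2100 2102 2200 2202 2222
under PSO → 0100 0102 0200 0202 0220 0222 2100 2102 2200 2202 2220 2222
target 2220 ∈ {PSO}

SC:no TSO:no PSO:yes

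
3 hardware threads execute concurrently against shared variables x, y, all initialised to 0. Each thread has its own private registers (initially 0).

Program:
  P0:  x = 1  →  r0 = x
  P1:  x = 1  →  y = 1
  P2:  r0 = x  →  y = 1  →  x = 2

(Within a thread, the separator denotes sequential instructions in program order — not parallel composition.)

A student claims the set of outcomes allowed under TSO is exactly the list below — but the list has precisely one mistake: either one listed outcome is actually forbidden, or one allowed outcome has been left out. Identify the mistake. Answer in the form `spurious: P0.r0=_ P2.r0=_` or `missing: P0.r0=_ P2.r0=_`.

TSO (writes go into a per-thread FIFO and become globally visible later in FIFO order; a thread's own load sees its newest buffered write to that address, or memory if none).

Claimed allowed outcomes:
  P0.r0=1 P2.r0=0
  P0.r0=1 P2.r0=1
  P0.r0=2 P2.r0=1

outcome vector order: (P0.r0,P2.r0)
TSO (4): 1/0 1/1 2/0 2/1
TSO∖claimed = {2/0}

missing: P0.r0=2 P2.r0=0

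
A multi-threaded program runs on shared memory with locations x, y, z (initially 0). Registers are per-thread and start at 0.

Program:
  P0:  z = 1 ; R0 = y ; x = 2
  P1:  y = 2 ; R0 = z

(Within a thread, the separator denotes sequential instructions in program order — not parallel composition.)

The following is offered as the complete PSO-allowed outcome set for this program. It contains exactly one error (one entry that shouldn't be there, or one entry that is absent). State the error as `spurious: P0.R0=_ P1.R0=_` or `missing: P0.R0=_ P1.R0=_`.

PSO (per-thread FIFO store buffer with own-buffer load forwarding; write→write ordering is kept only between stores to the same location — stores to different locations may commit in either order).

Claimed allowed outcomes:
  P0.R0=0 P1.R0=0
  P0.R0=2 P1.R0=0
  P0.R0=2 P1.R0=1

outcome vector order: (P0.R0,P1.R0)
under PSO → 00; 01; 20; 21
PSO∖claimed = {01}

missing: P0.R0=0 P1.R0=1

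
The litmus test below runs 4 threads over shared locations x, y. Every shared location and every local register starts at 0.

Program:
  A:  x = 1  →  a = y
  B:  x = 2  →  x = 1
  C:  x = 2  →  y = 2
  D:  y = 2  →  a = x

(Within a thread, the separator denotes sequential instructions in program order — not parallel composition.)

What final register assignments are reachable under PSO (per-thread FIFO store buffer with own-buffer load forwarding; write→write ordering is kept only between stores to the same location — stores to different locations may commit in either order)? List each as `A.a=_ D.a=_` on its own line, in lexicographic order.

outcome vector order: (A.a,D.a)
|PSO outcomes| = 6

A.a=0 D.a=0
A.a=0 D.a=1
A.a=0 D.a=2
A.a=2 D.a=0
A.a=2 D.a=1
A.a=2 D.a=2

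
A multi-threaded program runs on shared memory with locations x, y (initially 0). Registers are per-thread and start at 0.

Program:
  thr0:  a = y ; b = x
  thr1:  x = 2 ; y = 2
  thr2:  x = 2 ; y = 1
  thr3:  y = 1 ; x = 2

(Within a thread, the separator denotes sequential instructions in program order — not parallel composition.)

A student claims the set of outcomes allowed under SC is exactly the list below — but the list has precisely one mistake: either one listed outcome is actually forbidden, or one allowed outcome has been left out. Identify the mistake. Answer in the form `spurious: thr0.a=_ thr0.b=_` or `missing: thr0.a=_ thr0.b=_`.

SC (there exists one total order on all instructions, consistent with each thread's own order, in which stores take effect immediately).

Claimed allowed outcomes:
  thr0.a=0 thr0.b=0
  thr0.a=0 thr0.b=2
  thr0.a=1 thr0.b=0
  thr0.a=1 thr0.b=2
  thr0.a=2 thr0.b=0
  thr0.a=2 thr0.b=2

outcome vector order: (thr0.a,thr0.b)
under SC → 00, 02, 10, 12, 22
claimed∖SC = {20}

spurious: thr0.a=2 thr0.b=0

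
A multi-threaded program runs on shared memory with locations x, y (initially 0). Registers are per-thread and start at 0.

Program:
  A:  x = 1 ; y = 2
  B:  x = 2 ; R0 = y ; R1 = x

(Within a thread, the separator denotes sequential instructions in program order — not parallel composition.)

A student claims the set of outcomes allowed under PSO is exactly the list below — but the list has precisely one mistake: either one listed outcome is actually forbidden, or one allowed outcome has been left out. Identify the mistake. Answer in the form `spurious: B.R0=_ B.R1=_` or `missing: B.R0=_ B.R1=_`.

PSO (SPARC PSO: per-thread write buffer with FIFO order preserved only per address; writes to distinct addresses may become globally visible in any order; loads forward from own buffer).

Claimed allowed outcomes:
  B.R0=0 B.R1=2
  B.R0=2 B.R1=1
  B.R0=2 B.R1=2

missing: B.R0=0 B.R1=1

outcome vector order: (B.R0,B.R1)
PSO: 4 outcomes — {<0 1>; <0 2>; <2 1>; <2 2>}
PSO∖claimed = {<0 1>}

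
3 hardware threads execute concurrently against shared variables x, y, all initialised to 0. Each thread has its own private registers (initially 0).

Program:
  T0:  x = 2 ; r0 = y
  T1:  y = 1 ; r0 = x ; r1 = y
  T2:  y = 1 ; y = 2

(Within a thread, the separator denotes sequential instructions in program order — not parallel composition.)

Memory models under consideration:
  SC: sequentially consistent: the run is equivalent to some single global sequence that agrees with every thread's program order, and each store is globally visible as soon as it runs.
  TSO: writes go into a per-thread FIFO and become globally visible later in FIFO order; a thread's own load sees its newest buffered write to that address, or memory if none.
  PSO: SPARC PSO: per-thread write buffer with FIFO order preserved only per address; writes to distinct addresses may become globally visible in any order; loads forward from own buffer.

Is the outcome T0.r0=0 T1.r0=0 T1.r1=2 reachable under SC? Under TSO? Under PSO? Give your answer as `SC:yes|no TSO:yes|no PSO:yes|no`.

outcome vector order: (T0.r0,T1.r0,T1.r1)
SC: 10 outcomes — {<0 2 1> <0 2 2> <1 0 1> <1 0 2> <1 2 1> <1 2 2> <2 0 1> <2 0 2> <2 2 1> <2 2 2>}
TSO: 12 outcomes — {<0 0 1> <0 0 2> <0 2 1> <0 2 2> <1 0 1> <1 0 2> <1 2 1> <1 2 2> <2 0 1> <2 0 2> <2 2 1> <2 2 2>}
PSO: 12 outcomes — {<0 0 1> <0 0 2> <0 2 1> <0 2 2> <1 0 1> <1 0 2> <1 2 1> <1 2 2> <2 0 1> <2 0 2> <2 2 1> <2 2 2>}
target <0 0 2> ∈ {TSO,PSO}

SC:no TSO:yes PSO:yes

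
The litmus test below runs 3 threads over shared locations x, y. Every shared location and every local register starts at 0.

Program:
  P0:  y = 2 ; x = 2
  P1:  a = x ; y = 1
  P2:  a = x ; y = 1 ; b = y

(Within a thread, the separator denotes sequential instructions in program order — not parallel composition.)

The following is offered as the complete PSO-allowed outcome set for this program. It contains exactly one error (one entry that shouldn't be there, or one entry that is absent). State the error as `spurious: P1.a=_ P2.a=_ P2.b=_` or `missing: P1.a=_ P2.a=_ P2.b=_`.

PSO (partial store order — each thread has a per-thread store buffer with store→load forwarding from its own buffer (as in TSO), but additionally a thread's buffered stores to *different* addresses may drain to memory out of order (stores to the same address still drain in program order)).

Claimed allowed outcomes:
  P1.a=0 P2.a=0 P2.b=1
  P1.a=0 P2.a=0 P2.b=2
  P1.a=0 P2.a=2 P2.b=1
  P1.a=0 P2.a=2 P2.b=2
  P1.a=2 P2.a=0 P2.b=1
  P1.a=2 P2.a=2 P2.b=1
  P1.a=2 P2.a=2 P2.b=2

outcome vector order: (P1.a,P2.a,P2.b)
PSO: 8 outcomes — {001; 002; 021; 022; 201; 202; 221; 222}
PSO∖claimed = {202}

missing: P1.a=2 P2.a=0 P2.b=2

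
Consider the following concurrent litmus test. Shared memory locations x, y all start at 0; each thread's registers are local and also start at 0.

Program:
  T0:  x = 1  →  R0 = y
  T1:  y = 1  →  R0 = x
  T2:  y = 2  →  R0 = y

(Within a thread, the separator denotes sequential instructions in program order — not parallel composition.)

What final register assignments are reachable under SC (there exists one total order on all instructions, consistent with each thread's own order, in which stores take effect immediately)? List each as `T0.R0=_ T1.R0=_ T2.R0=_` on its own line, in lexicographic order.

T0.R0=0 T1.R0=1 T2.R0=1
T0.R0=0 T1.R0=1 T2.R0=2
T0.R0=1 T1.R0=0 T2.R0=1
T0.R0=1 T1.R0=0 T2.R0=2
T0.R0=1 T1.R0=1 T2.R0=1
T0.R0=1 T1.R0=1 T2.R0=2
T0.R0=2 T1.R0=0 T2.R0=2
T0.R0=2 T1.R0=1 T2.R0=1
T0.R0=2 T1.R0=1 T2.R0=2

outcome vector order: (T0.R0,T1.R0,T2.R0)
|SC outcomes| = 9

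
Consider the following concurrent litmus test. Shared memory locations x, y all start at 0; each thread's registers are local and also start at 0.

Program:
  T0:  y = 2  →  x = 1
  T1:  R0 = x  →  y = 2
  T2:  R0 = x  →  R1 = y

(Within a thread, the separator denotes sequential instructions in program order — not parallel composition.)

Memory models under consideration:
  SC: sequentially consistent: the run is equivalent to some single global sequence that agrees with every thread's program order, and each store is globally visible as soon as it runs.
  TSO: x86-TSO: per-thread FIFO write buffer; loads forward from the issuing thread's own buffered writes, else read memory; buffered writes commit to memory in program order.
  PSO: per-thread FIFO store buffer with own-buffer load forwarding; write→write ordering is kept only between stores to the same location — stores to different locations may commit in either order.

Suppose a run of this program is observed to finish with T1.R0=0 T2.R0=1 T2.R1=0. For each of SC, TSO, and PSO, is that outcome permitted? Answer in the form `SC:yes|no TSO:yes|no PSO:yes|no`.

SC:no TSO:no PSO:yes

outcome vector order: (T1.R0,T2.R0,T2.R1)
[SC] allowed = {(0,0,0), (0,0,2), (0,1,2), (1,0,0), (1,0,2), (1,1,2)}
[TSO] allowed = {(0,0,0), (0,0,2), (0,1,2), (1,0,0), (1,0,2), (1,1,2)}
[PSO] allowed = {(0,0,0), (0,0,2), (0,1,0), (0,1,2), (1,0,0), (1,0,2), (1,1,0), (1,1,2)}
target (0,1,0) ∈ {PSO}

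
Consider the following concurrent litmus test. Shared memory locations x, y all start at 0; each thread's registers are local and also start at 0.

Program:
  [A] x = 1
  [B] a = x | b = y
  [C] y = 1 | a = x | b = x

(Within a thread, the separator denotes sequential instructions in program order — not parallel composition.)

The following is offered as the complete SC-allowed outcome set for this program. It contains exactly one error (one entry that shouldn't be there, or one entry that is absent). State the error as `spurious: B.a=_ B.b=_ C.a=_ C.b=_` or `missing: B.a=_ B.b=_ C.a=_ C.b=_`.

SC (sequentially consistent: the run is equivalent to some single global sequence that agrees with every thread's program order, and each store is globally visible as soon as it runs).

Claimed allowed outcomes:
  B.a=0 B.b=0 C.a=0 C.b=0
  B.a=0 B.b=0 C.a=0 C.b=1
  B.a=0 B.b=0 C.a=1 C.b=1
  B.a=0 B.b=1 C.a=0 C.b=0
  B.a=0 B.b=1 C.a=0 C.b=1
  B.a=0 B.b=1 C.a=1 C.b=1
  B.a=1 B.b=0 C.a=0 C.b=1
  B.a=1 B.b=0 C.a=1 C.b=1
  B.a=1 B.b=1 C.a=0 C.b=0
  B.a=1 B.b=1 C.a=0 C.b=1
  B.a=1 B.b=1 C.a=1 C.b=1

outcome vector order: (B.a,B.b,C.a,C.b)
[SC] allowed = {0000; 0001; 0011; 0100; 0101; 0111; 1011; 1100; 1101; 1111}
claimed∖SC = {1001}

spurious: B.a=1 B.b=0 C.a=0 C.b=1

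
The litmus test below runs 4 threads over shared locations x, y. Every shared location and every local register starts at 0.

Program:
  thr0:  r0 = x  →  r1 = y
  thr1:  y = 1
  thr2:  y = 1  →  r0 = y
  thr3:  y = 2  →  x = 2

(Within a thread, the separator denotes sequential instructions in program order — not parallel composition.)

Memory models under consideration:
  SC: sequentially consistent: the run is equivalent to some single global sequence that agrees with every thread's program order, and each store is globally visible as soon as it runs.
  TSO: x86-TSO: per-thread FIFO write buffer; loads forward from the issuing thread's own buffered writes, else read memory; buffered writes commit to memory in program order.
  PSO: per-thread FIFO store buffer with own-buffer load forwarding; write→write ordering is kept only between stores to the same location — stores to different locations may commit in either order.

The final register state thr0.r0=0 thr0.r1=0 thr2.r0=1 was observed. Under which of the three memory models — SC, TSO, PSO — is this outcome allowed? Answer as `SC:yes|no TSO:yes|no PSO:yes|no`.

outcome vector order: (thr0.r0,thr0.r1,thr2.r0)
[SC] allowed = {0/0/1, 0/0/2, 0/1/1, 0/1/2, 0/2/1, 0/2/2, 2/1/1, 2/1/2, 2/2/1, 2/2/2}
[TSO] allowed = {0/0/1, 0/0/2, 0/1/1, 0/1/2, 0/2/1, 0/2/2, 2/1/1, 2/1/2, 2/2/1, 2/2/2}
[PSO] allowed = {0/0/1, 0/0/2, 0/1/1, 0/1/2, 0/2/1, 0/2/2, 2/0/1, 2/0/2, 2/1/1, 2/1/2, 2/2/1, 2/2/2}
target 0/0/1 ∈ {SC,TSO,PSO}

SC:yes TSO:yes PSO:yes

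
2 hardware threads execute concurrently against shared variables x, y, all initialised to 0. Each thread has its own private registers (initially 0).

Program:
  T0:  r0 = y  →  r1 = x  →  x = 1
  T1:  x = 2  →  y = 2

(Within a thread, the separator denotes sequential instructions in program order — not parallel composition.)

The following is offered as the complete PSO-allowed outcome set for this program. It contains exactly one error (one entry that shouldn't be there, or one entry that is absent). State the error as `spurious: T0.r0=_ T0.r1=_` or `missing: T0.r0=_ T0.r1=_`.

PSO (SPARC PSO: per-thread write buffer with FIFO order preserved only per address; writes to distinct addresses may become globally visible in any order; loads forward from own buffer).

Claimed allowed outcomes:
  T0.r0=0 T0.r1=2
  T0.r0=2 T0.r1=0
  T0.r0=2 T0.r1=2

missing: T0.r0=0 T0.r1=0

outcome vector order: (T0.r0,T0.r1)
under PSO → <0 0>; <0 2>; <2 0>; <2 2>
PSO∖claimed = {<0 0>}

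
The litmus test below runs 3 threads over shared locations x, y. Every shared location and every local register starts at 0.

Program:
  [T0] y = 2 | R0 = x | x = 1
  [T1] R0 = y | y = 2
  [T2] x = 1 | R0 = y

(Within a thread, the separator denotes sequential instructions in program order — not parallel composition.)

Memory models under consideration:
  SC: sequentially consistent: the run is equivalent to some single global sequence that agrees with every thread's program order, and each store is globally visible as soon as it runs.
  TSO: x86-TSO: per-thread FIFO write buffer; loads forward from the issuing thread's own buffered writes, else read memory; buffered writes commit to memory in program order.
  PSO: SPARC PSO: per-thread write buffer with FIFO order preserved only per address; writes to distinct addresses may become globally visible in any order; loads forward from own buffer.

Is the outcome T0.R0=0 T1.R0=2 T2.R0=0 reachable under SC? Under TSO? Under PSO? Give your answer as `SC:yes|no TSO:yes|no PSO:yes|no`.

SC:no TSO:yes PSO:yes

outcome vector order: (T0.R0,T1.R0,T2.R0)
[SC] allowed = {0/0/2, 0/2/2, 1/0/0, 1/0/2, 1/2/0, 1/2/2}
[TSO] allowed = {0/0/0, 0/0/2, 0/2/0, 0/2/2, 1/0/0, 1/0/2, 1/2/0, 1/2/2}
[PSO] allowed = {0/0/0, 0/0/2, 0/2/0, 0/2/2, 1/0/0, 1/0/2, 1/2/0, 1/2/2}
target 0/2/0 ∈ {TSO,PSO}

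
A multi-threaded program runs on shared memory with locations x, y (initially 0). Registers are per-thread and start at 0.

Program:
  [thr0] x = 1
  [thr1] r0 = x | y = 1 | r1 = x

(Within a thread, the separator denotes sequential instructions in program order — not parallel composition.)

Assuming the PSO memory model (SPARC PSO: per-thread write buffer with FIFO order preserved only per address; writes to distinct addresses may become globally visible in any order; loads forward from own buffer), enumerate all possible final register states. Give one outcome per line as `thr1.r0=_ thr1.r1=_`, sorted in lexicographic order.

outcome vector order: (thr1.r0,thr1.r1)
|PSO outcomes| = 3

thr1.r0=0 thr1.r1=0
thr1.r0=0 thr1.r1=1
thr1.r0=1 thr1.r1=1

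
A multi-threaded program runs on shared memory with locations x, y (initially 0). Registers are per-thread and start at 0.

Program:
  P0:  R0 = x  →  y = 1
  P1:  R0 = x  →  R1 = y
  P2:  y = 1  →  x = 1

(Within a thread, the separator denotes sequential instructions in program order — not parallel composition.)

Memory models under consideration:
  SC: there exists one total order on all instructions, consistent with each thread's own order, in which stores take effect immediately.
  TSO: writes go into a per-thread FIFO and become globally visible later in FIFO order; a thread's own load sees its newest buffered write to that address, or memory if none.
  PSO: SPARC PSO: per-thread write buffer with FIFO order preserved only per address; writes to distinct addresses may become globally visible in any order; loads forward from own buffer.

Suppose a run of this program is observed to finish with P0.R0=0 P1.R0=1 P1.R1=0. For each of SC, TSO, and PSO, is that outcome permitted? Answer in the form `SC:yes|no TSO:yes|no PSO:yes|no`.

outcome vector order: (P0.R0,P1.R0,P1.R1)
SC: 6 outcomes — {<0 0 0>; <0 0 1>; <0 1 1>; <1 0 0>; <1 0 1>; <1 1 1>}
TSO: 6 outcomes — {<0 0 0>; <0 0 1>; <0 1 1>; <1 0 0>; <1 0 1>; <1 1 1>}
PSO: 8 outcomes — {<0 0 0>; <0 0 1>; <0 1 0>; <0 1 1>; <1 0 0>; <1 0 1>; <1 1 0>; <1 1 1>}
target <0 1 0> ∈ {PSO}

SC:no TSO:no PSO:yes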